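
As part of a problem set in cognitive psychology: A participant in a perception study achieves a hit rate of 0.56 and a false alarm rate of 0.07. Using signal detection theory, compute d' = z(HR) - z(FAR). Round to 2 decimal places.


d' = z(HR) - z(FAR)
z(0.56) = 0.151
z(0.07) = -1.4758
d' = 0.151 - -1.4758
= 1.63


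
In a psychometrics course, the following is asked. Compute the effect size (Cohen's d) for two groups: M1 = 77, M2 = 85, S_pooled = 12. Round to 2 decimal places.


Cohen's d = (M1 - M2) / S_pooled
= (77 - 85) / 12
= -8 / 12
= -0.67


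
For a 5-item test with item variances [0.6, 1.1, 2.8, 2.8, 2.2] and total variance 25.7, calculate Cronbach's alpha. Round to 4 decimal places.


alpha = (k/(k-1)) * (1 - sum(s_i^2)/s_total^2)
sum(item variances) = 9.5
k/(k-1) = 5/4 = 1.25
1 - 9.5/25.7 = 1 - 0.36965 = 0.63035
alpha = 1.25 * 0.63035
= 0.7879


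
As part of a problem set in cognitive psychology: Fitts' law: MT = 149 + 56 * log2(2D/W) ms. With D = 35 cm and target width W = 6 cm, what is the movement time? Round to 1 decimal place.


MT = 149 + 56 * log2(2*35/6)
2D/W = 11.666667
log2(11.666667) = 3.5443
MT = 149 + 56 * 3.5443
= 347.5 ms


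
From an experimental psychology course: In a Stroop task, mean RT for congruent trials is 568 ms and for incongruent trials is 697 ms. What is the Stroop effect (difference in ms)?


Stroop effect = RT(incongruent) - RT(congruent)
= 697 - 568
= 129 ms


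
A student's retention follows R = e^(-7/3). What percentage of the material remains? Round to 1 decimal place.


R = e^(-t/S)
-t/S = -7/3 = -2.333333
R = e^(-2.333333) = 0.096972
Percentage = 0.096972 * 100
= 9.7


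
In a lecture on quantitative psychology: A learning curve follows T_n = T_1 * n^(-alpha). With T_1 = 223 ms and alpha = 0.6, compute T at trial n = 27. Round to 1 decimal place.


T_n = 223 * 27^(-0.6)
27^(-0.6) = 0.138415
T_n = 223 * 0.138415
= 30.9 ms


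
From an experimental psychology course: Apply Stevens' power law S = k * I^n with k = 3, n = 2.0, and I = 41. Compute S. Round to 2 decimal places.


S = 3 * 41^2.0
41^2.0 = 1681.0
S = 3 * 1681.0
= 5043.00


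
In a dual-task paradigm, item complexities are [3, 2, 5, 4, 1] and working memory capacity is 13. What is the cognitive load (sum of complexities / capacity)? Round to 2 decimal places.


Total complexity = 3 + 2 + 5 + 4 + 1 = 15
Load = total / capacity = 15 / 13
= 1.15


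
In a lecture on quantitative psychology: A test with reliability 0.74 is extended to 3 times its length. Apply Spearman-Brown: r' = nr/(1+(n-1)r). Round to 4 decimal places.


r_new = n*r / (1 + (n-1)*r)
Numerator = 3 * 0.74 = 2.22
Denominator = 1 + 2 * 0.74 = 2.48
r_new = 2.22 / 2.48
= 0.8952


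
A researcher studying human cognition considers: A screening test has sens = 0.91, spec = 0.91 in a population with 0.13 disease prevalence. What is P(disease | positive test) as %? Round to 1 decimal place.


PPV = (sens * prev) / (sens * prev + (1-spec) * (1-prev))
Numerator = 0.91 * 0.13 = 0.1183
P(positive and no disease) = (1 - spec) * (1 - prev) = (1 - 0.91) * (1 - 0.13) = 0.0783
Denominator = 0.1183 + 0.0783 = 0.1966
PPV = 0.1183 / 0.1966 = 0.601729
As percentage = 60.2


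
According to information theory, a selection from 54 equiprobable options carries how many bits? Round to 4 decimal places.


H = log2(n)
H = log2(54)
= 5.7549


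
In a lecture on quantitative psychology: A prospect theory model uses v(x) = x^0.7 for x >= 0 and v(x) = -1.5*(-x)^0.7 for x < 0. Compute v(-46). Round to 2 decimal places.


Since x = -46 < 0, use v(x) = -lambda*(-x)^alpha
(-x) = 46
46^0.7 = 14.5858
v(-46) = -1.5 * 14.5858
= -21.88


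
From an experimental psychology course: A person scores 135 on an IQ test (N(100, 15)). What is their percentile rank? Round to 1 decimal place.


z = (IQ - mean) / SD
z = (135 - 100) / 15 = 2.3333
Percentile = Phi(2.3333) * 100
Phi(2.3333) = 0.990184
= 99.0


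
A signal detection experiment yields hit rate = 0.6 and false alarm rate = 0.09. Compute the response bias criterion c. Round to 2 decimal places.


c = -0.5 * (z(HR) + z(FAR))
z(0.6) = 0.2533
z(0.09) = -1.3408
c = -0.5 * (0.2533 + -1.3408)
= -0.5 * -1.0875
= 0.54


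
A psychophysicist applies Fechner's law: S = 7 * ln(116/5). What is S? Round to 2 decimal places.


S = 7 * ln(116/5)
I/I0 = 23.2
ln(23.2) = 3.1442
S = 7 * 3.1442
= 22.01


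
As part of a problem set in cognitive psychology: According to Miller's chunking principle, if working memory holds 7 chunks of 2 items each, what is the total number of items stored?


Total items = chunks * items_per_chunk
= 7 * 2
= 14


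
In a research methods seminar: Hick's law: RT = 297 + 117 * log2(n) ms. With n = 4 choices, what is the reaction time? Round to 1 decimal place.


RT = 297 + 117 * log2(4)
log2(4) = 2.0
RT = 297 + 117 * 2.0
= 297 + 234.0
= 531.0 ms


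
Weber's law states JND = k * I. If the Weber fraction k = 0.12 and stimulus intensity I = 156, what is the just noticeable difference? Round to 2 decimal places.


JND = k * I
JND = 0.12 * 156
= 18.72


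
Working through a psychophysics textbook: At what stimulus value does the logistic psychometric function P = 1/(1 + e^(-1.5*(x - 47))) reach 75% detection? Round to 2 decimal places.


At P = 0.75: 0.75 = 1/(1 + e^(-k*(x-x0)))
Solving: e^(-k*(x-x0)) = 1/3
x = x0 + ln(3)/k
ln(3) = 1.0986
x = 47 + 1.0986/1.5
= 47 + 0.7324
= 47.73


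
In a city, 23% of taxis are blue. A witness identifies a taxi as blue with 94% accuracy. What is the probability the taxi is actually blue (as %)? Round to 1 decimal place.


P(blue | says blue) = P(says blue | blue)*P(blue) / [P(says blue | blue)*P(blue) + P(says blue | not blue)*P(not blue)]
Numerator = 0.94 * 0.23 = 0.2162
False identification = 0.06 * 0.77 = 0.0462
P = 0.2162 / (0.2162 + 0.0462)
= 0.2162 / 0.2624
As percentage = 82.4


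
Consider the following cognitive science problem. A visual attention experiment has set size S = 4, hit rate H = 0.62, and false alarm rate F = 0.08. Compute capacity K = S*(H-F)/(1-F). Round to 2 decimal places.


K = S * (H - F) / (1 - F)
H - F = 0.54
1 - F = 0.92
K = 4 * 0.54 / 0.92
= 2.35


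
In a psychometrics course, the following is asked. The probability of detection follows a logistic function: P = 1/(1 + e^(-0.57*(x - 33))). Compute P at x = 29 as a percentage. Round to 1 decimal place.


P(x) = 1/(1 + e^(-0.57*(29 - 33)))
Exponent = -0.57 * -4 = 2.28
e^(2.28) = 9.77668
P = 1/(1 + 9.77668) = 0.092793
Percentage = 9.3


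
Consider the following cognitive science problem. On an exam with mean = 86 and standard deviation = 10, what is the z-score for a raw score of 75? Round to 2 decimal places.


z = (X - mu) / sigma
= (75 - 86) / 10
= -11 / 10
= -1.10


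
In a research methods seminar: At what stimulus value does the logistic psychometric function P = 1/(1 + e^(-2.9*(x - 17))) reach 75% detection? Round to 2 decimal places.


At P = 0.75: 0.75 = 1/(1 + e^(-k*(x-x0)))
Solving: e^(-k*(x-x0)) = 1/3
x = x0 + ln(3)/k
ln(3) = 1.0986
x = 17 + 1.0986/2.9
= 17 + 0.3788
= 17.38


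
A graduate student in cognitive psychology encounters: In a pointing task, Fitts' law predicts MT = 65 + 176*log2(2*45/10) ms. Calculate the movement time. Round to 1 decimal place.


MT = 65 + 176 * log2(2*45/10)
2D/W = 9.0
log2(9.0) = 3.1699
MT = 65 + 176 * 3.1699
= 622.9 ms


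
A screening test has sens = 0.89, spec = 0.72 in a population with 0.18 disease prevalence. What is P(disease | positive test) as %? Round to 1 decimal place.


PPV = (sens * prev) / (sens * prev + (1-spec) * (1-prev))
Numerator = 0.89 * 0.18 = 0.1602
P(positive and no disease) = (1 - spec) * (1 - prev) = (1 - 0.72) * (1 - 0.18) = 0.2296
Denominator = 0.1602 + 0.2296 = 0.3898
PPV = 0.1602 / 0.3898 = 0.41098
As percentage = 41.1


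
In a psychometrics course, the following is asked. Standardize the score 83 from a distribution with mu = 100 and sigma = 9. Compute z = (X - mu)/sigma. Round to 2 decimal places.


z = (X - mu) / sigma
= (83 - 100) / 9
= -17 / 9
= -1.89


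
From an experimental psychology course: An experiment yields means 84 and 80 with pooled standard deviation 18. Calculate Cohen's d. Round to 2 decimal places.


Cohen's d = (M1 - M2) / S_pooled
= (84 - 80) / 18
= 4 / 18
= 0.22


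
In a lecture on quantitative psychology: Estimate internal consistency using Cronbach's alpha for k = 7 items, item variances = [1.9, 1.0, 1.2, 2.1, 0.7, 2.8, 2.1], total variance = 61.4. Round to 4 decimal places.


alpha = (k/(k-1)) * (1 - sum(s_i^2)/s_total^2)
sum(item variances) = 11.8
k/(k-1) = 7/6 = 1.166667
1 - 11.8/61.4 = 1 - 0.192182 = 0.807818
alpha = 1.166667 * 0.807818
= 0.9425


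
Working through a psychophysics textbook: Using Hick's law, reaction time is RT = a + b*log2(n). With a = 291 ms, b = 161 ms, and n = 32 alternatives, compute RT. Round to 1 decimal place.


RT = 291 + 161 * log2(32)
log2(32) = 5.0
RT = 291 + 161 * 5.0
= 291 + 805.0
= 1096.0 ms


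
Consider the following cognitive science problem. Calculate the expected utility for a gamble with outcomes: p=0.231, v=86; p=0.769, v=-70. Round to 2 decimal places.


EU = sum(p_i * v_i)
0.231 * 86 = 19.866
0.769 * -70 = -53.83
EU = 19.866 + -53.83
= -33.96


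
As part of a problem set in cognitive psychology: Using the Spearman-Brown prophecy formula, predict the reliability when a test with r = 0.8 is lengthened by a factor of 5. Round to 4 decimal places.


r_new = n*r / (1 + (n-1)*r)
Numerator = 5 * 0.8 = 4.0
Denominator = 1 + 4 * 0.8 = 4.2
r_new = 4.0 / 4.2
= 0.9524


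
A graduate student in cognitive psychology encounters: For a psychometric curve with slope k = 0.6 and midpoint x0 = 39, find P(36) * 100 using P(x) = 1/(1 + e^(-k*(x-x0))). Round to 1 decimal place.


P(x) = 1/(1 + e^(-0.6*(36 - 39)))
Exponent = -0.6 * -3 = 1.8
e^(1.8) = 6.049647
P = 1/(1 + 6.049647) = 0.141851
Percentage = 14.2


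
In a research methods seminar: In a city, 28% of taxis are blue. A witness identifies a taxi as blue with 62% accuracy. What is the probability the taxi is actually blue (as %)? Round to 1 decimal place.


P(blue | says blue) = P(says blue | blue)*P(blue) / [P(says blue | blue)*P(blue) + P(says blue | not blue)*P(not blue)]
Numerator = 0.62 * 0.28 = 0.1736
False identification = 0.38 * 0.72 = 0.2736
P = 0.1736 / (0.1736 + 0.2736)
= 0.1736 / 0.4472
As percentage = 38.8


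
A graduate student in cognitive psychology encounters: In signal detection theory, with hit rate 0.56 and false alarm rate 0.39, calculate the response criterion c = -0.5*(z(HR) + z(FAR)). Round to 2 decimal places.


c = -0.5 * (z(HR) + z(FAR))
z(0.56) = 0.151
z(0.39) = -0.2793
c = -0.5 * (0.151 + -0.2793)
= -0.5 * -0.1283
= 0.06


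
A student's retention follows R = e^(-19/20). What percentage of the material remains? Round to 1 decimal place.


R = e^(-t/S)
-t/S = -19/20 = -0.95
R = e^(-0.95) = 0.386741
Percentage = 0.386741 * 100
= 38.7


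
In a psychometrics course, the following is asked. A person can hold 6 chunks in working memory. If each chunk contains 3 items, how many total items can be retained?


Total items = chunks * items_per_chunk
= 6 * 3
= 18


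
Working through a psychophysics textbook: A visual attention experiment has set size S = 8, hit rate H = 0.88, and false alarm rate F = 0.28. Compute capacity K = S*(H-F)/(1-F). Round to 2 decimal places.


K = S * (H - F) / (1 - F)
H - F = 0.6
1 - F = 0.72
K = 8 * 0.6 / 0.72
= 6.67


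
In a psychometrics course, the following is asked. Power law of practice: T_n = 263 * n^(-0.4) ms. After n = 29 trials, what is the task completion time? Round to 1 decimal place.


T_n = 263 * 29^(-0.4)
29^(-0.4) = 0.26004
T_n = 263 * 0.26004
= 68.4 ms


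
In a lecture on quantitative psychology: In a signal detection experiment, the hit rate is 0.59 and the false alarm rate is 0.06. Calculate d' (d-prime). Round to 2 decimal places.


d' = z(HR) - z(FAR)
z(0.59) = 0.2275
z(0.06) = -1.5548
d' = 0.2275 - -1.5548
= 1.78


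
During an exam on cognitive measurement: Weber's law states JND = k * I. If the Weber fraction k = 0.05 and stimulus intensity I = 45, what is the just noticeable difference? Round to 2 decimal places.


JND = k * I
JND = 0.05 * 45
= 2.25


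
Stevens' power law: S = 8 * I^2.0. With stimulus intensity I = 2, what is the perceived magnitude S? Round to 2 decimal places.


S = 8 * 2^2.0
2^2.0 = 4.0
S = 8 * 4.0
= 32.00


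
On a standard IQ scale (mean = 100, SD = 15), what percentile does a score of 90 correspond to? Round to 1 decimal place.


z = (IQ - mean) / SD
z = (90 - 100) / 15 = -0.6667
Percentile = Phi(-0.6667) * 100
Phi(-0.6667) = 0.252482
= 25.2


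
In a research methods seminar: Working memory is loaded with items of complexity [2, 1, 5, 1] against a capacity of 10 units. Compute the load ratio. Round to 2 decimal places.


Total complexity = 2 + 1 + 5 + 1 = 9
Load = total / capacity = 9 / 10
= 0.90


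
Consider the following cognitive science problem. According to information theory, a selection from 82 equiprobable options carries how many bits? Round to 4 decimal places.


H = log2(n)
H = log2(82)
= 6.3576


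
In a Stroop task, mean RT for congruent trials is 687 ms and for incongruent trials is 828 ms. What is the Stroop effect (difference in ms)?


Stroop effect = RT(incongruent) - RT(congruent)
= 828 - 687
= 141 ms


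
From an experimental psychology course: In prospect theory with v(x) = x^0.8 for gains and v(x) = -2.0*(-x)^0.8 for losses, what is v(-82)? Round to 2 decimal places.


Since x = -82 < 0, use v(x) = -lambda*(-x)^alpha
(-x) = 82
82^0.8 = 33.9665
v(-82) = -2.0 * 33.9665
= -67.93


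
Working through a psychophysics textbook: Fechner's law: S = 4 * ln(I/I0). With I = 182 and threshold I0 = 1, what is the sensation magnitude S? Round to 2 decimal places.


S = 4 * ln(182/1)
I/I0 = 182.0
ln(182.0) = 5.204
S = 4 * 5.204
= 20.82


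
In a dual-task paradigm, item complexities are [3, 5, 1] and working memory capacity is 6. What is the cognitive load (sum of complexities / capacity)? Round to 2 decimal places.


Total complexity = 3 + 5 + 1 = 9
Load = total / capacity = 9 / 6
= 1.50


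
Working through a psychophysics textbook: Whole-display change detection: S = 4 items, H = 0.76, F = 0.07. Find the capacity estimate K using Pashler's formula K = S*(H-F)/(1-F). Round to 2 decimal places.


K = S * (H - F) / (1 - F)
H - F = 0.69
1 - F = 0.93
K = 4 * 0.69 / 0.93
= 2.97


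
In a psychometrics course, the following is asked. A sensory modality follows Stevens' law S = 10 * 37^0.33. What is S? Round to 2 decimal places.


S = 10 * 37^0.33
37^0.33 = 3.2924
S = 10 * 3.2924
= 32.92


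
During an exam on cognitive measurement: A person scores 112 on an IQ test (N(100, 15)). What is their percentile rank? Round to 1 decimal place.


z = (IQ - mean) / SD
z = (112 - 100) / 15 = 0.8
Percentile = Phi(0.8) * 100
Phi(0.8) = 0.788145
= 78.8


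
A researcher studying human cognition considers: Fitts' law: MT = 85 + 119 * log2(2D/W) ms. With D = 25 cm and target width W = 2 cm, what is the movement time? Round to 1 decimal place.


MT = 85 + 119 * log2(2*25/2)
2D/W = 25.0
log2(25.0) = 4.6439
MT = 85 + 119 * 4.6439
= 637.6 ms


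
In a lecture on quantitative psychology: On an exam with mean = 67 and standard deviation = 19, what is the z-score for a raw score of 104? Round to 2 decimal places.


z = (X - mu) / sigma
= (104 - 67) / 19
= 37 / 19
= 1.95


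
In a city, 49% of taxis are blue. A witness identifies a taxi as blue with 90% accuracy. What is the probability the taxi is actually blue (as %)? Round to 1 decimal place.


P(blue | says blue) = P(says blue | blue)*P(blue) / [P(says blue | blue)*P(blue) + P(says blue | not blue)*P(not blue)]
Numerator = 0.9 * 0.49 = 0.441
False identification = 0.1 * 0.51 = 0.051
P = 0.441 / (0.441 + 0.051)
= 0.441 / 0.492
As percentage = 89.6


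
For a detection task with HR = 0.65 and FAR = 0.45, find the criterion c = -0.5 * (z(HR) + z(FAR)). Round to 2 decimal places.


c = -0.5 * (z(HR) + z(FAR))
z(0.65) = 0.3853
z(0.45) = -0.1257
c = -0.5 * (0.3853 + -0.1257)
= -0.5 * 0.2596
= -0.13


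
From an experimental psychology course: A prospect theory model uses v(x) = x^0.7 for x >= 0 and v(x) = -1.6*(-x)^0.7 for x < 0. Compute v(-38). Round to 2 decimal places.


Since x = -38 < 0, use v(x) = -lambda*(-x)^alpha
(-x) = 38
38^0.7 = 12.7599
v(-38) = -1.6 * 12.7599
= -20.42


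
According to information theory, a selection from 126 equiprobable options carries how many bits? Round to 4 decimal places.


H = log2(n)
H = log2(126)
= 6.9773


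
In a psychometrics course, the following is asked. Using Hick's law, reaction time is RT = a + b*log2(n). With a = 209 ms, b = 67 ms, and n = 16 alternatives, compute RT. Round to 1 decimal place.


RT = 209 + 67 * log2(16)
log2(16) = 4.0
RT = 209 + 67 * 4.0
= 209 + 268.0
= 477.0 ms


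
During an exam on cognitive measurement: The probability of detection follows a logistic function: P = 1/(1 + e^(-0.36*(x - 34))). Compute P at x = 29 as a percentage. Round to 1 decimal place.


P(x) = 1/(1 + e^(-0.36*(29 - 34)))
Exponent = -0.36 * -5 = 1.8
e^(1.8) = 6.049647
P = 1/(1 + 6.049647) = 0.141851
Percentage = 14.2


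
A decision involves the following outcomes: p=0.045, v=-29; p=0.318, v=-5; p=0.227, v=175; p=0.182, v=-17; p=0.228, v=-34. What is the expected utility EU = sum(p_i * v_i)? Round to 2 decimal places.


EU = sum(p_i * v_i)
0.045 * -29 = -1.305
0.318 * -5 = -1.59
0.227 * 175 = 39.725
0.182 * -17 = -3.094
0.228 * -34 = -7.752
EU = -1.305 + -1.59 + 39.725 + -3.094 + -7.752
= 25.98


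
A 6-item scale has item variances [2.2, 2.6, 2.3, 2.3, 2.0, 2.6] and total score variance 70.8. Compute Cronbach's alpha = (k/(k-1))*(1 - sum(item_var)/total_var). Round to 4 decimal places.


alpha = (k/(k-1)) * (1 - sum(s_i^2)/s_total^2)
sum(item variances) = 14.0
k/(k-1) = 6/5 = 1.2
1 - 14.0/70.8 = 1 - 0.19774 = 0.80226
alpha = 1.2 * 0.80226
= 0.9627


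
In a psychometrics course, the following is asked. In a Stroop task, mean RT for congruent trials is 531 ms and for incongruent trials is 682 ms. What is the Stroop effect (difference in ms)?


Stroop effect = RT(incongruent) - RT(congruent)
= 682 - 531
= 151 ms


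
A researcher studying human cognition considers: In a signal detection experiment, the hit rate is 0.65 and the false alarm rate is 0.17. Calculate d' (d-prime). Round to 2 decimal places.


d' = z(HR) - z(FAR)
z(0.65) = 0.3853
z(0.17) = -0.9542
d' = 0.3853 - -0.9542
= 1.34


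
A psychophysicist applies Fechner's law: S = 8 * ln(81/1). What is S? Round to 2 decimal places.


S = 8 * ln(81/1)
I/I0 = 81.0
ln(81.0) = 4.3944
S = 8 * 4.3944
= 35.16


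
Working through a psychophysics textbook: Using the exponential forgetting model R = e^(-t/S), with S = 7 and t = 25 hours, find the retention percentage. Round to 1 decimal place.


R = e^(-t/S)
-t/S = -25/7 = -3.571429
R = e^(-3.571429) = 0.028116
Percentage = 0.028116 * 100
= 2.8


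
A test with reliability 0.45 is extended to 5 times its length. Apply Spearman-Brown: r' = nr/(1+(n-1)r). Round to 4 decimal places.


r_new = n*r / (1 + (n-1)*r)
Numerator = 5 * 0.45 = 2.25
Denominator = 1 + 4 * 0.45 = 2.8
r_new = 2.25 / 2.8
= 0.8036


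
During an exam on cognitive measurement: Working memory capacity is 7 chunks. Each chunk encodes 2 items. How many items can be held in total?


Total items = chunks * items_per_chunk
= 7 * 2
= 14


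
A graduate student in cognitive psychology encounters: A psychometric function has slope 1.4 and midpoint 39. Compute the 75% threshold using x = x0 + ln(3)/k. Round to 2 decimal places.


At P = 0.75: 0.75 = 1/(1 + e^(-k*(x-x0)))
Solving: e^(-k*(x-x0)) = 1/3
x = x0 + ln(3)/k
ln(3) = 1.0986
x = 39 + 1.0986/1.4
= 39 + 0.7847
= 39.78


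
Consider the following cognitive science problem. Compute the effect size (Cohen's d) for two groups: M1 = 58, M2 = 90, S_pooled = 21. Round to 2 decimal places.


Cohen's d = (M1 - M2) / S_pooled
= (58 - 90) / 21
= -32 / 21
= -1.52


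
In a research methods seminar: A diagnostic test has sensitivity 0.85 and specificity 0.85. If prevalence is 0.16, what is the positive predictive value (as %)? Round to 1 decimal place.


PPV = (sens * prev) / (sens * prev + (1-spec) * (1-prev))
Numerator = 0.85 * 0.16 = 0.136
P(positive and no disease) = (1 - spec) * (1 - prev) = (1 - 0.85) * (1 - 0.16) = 0.126
Denominator = 0.136 + 0.126 = 0.262
PPV = 0.136 / 0.262 = 0.519084
As percentage = 51.9


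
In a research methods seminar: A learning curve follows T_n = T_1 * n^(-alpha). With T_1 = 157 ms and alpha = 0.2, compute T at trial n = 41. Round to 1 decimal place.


T_n = 157 * 41^(-0.2)
41^(-0.2) = 0.475821
T_n = 157 * 0.475821
= 74.7 ms


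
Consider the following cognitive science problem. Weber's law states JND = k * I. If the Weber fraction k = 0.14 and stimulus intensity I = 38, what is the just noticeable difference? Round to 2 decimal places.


JND = k * I
JND = 0.14 * 38
= 5.32


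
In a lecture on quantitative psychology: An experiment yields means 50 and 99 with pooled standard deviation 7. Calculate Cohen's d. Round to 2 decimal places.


Cohen's d = (M1 - M2) / S_pooled
= (50 - 99) / 7
= -49 / 7
= -7.00


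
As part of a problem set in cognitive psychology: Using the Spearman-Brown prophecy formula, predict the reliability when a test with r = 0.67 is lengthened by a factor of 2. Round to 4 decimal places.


r_new = n*r / (1 + (n-1)*r)
Numerator = 2 * 0.67 = 1.34
Denominator = 1 + 1 * 0.67 = 1.67
r_new = 1.34 / 1.67
= 0.8024


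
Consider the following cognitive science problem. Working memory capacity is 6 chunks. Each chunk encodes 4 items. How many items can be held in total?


Total items = chunks * items_per_chunk
= 6 * 4
= 24


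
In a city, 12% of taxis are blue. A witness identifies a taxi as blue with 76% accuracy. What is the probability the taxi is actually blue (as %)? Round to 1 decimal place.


P(blue | says blue) = P(says blue | blue)*P(blue) / [P(says blue | blue)*P(blue) + P(says blue | not blue)*P(not blue)]
Numerator = 0.76 * 0.12 = 0.0912
False identification = 0.24 * 0.88 = 0.2112
P = 0.0912 / (0.0912 + 0.2112)
= 0.0912 / 0.3024
As percentage = 30.2


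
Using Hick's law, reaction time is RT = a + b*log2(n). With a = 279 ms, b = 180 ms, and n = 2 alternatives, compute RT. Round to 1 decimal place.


RT = 279 + 180 * log2(2)
log2(2) = 1.0
RT = 279 + 180 * 1.0
= 279 + 180.0
= 459.0 ms


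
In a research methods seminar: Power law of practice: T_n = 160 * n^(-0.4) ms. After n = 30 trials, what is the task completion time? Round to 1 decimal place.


T_n = 160 * 30^(-0.4)
30^(-0.4) = 0.256538
T_n = 160 * 0.256538
= 41.0 ms


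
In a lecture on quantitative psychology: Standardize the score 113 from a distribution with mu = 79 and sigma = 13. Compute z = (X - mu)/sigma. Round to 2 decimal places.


z = (X - mu) / sigma
= (113 - 79) / 13
= 34 / 13
= 2.62


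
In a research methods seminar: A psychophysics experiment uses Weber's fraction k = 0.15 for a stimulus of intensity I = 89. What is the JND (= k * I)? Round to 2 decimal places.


JND = k * I
JND = 0.15 * 89
= 13.35


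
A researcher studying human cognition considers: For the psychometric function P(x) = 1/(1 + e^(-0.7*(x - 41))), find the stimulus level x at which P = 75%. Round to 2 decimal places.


At P = 0.75: 0.75 = 1/(1 + e^(-k*(x-x0)))
Solving: e^(-k*(x-x0)) = 1/3
x = x0 + ln(3)/k
ln(3) = 1.0986
x = 41 + 1.0986/0.7
= 41 + 1.5694
= 42.57


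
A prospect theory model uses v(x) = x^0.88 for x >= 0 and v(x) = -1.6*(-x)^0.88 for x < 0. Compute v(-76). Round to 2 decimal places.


Since x = -76 < 0, use v(x) = -lambda*(-x)^alpha
(-x) = 76
76^0.88 = 45.1977
v(-76) = -1.6 * 45.1977
= -72.32


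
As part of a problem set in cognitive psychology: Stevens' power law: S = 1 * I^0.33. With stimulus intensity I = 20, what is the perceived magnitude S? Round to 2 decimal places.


S = 1 * 20^0.33
20^0.33 = 2.6874
S = 1 * 2.6874
= 2.69


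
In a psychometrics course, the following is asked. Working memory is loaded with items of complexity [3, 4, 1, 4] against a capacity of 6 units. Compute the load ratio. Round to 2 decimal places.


Total complexity = 3 + 4 + 1 + 4 = 12
Load = total / capacity = 12 / 6
= 2.00


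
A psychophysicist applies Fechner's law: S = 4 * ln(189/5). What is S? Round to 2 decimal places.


S = 4 * ln(189/5)
I/I0 = 37.8
ln(37.8) = 3.6323
S = 4 * 3.6323
= 14.53


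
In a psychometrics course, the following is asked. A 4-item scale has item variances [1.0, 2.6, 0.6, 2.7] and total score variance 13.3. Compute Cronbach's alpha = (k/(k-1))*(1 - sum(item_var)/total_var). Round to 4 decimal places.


alpha = (k/(k-1)) * (1 - sum(s_i^2)/s_total^2)
sum(item variances) = 6.9
k/(k-1) = 4/3 = 1.333333
1 - 6.9/13.3 = 1 - 0.518797 = 0.481203
alpha = 1.333333 * 0.481203
= 0.6416


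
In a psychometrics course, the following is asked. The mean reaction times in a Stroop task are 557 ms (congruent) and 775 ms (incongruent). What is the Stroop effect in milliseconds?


Stroop effect = RT(incongruent) - RT(congruent)
= 775 - 557
= 218 ms


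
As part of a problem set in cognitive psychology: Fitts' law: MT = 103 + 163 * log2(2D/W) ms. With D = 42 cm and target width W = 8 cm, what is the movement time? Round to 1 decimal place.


MT = 103 + 163 * log2(2*42/8)
2D/W = 10.5
log2(10.5) = 3.3923
MT = 103 + 163 * 3.3923
= 655.9 ms


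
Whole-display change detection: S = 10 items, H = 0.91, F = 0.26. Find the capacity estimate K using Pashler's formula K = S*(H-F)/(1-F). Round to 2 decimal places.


K = S * (H - F) / (1 - F)
H - F = 0.65
1 - F = 0.74
K = 10 * 0.65 / 0.74
= 8.78


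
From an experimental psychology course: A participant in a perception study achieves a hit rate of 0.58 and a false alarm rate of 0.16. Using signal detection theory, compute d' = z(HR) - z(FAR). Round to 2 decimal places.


d' = z(HR) - z(FAR)
z(0.58) = 0.2019
z(0.16) = -0.9945
d' = 0.2019 - -0.9945
= 1.20


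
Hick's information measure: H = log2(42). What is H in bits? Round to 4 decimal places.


H = log2(n)
H = log2(42)
= 5.3923


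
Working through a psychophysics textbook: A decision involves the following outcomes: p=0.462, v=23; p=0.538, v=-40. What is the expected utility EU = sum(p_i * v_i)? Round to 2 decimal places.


EU = sum(p_i * v_i)
0.462 * 23 = 10.626
0.538 * -40 = -21.52
EU = 10.626 + -21.52
= -10.89


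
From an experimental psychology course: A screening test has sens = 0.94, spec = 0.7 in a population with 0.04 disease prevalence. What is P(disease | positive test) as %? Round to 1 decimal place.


PPV = (sens * prev) / (sens * prev + (1-spec) * (1-prev))
Numerator = 0.94 * 0.04 = 0.0376
P(positive and no disease) = (1 - spec) * (1 - prev) = (1 - 0.7) * (1 - 0.04) = 0.288
Denominator = 0.0376 + 0.288 = 0.3256
PPV = 0.0376 / 0.3256 = 0.115479
As percentage = 11.5


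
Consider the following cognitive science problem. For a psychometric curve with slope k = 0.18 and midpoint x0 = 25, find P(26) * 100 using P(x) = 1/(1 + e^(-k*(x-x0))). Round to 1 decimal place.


P(x) = 1/(1 + e^(-0.18*(26 - 25)))
Exponent = -0.18 * 1 = -0.18
e^(-0.18) = 0.83527
P = 1/(1 + 0.83527) = 0.544879
Percentage = 54.5


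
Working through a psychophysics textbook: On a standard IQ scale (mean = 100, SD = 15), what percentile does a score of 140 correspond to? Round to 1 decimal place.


z = (IQ - mean) / SD
z = (140 - 100) / 15 = 2.6667
Percentile = Phi(2.6667) * 100
Phi(2.6667) = 0.99617
= 99.6


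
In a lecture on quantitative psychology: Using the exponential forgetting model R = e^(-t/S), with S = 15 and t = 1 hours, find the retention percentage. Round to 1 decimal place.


R = e^(-t/S)
-t/S = -1/15 = -0.066667
R = e^(-0.066667) = 0.935507
Percentage = 0.935507 * 100
= 93.6


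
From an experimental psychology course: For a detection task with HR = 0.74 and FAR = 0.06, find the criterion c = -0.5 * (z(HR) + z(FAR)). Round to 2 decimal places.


c = -0.5 * (z(HR) + z(FAR))
z(0.74) = 0.6433
z(0.06) = -1.5548
c = -0.5 * (0.6433 + -1.5548)
= -0.5 * -0.9115
= 0.46


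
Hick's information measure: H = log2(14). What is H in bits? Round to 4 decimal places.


H = log2(n)
H = log2(14)
= 3.8074


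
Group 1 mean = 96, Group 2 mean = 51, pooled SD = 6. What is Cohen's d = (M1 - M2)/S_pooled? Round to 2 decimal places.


Cohen's d = (M1 - M2) / S_pooled
= (96 - 51) / 6
= 45 / 6
= 7.50


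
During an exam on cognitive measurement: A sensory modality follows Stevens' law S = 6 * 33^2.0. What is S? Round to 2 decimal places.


S = 6 * 33^2.0
33^2.0 = 1089.0
S = 6 * 1089.0
= 6534.00


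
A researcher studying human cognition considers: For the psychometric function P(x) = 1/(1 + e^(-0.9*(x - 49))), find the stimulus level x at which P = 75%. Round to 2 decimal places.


At P = 0.75: 0.75 = 1/(1 + e^(-k*(x-x0)))
Solving: e^(-k*(x-x0)) = 1/3
x = x0 + ln(3)/k
ln(3) = 1.0986
x = 49 + 1.0986/0.9
= 49 + 1.2207
= 50.22


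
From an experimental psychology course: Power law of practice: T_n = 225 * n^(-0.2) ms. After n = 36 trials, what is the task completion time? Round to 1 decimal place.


T_n = 225 * 36^(-0.2)
36^(-0.2) = 0.488359
T_n = 225 * 0.488359
= 109.9 ms


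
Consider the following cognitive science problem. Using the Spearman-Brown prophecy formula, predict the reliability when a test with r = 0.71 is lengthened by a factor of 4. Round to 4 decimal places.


r_new = n*r / (1 + (n-1)*r)
Numerator = 4 * 0.71 = 2.84
Denominator = 1 + 3 * 0.71 = 3.13
r_new = 2.84 / 3.13
= 0.9073


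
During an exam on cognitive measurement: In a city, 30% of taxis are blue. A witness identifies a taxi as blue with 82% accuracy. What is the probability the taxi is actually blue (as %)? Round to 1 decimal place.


P(blue | says blue) = P(says blue | blue)*P(blue) / [P(says blue | blue)*P(blue) + P(says blue | not blue)*P(not blue)]
Numerator = 0.82 * 0.3 = 0.246
False identification = 0.18 * 0.7 = 0.126
P = 0.246 / (0.246 + 0.126)
= 0.246 / 0.372
As percentage = 66.1


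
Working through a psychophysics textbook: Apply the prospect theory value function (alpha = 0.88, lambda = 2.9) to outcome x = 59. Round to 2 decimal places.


Since x = 59 >= 0, use v(x) = x^0.88
59^0.88 = 36.1701
v(59) = 36.17


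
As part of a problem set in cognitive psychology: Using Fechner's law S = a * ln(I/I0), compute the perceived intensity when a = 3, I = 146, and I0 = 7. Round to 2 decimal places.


S = 3 * ln(146/7)
I/I0 = 20.857143
ln(20.857143) = 3.0377
S = 3 * 3.0377
= 9.11


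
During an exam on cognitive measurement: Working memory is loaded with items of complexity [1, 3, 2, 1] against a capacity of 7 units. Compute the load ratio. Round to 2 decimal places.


Total complexity = 1 + 3 + 2 + 1 = 7
Load = total / capacity = 7 / 7
= 1.00


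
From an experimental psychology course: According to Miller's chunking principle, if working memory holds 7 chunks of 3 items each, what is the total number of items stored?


Total items = chunks * items_per_chunk
= 7 * 3
= 21


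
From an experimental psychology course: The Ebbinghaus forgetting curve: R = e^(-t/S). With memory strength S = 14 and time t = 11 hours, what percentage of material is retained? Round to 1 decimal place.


R = e^(-t/S)
-t/S = -11/14 = -0.785714
R = e^(-0.785714) = 0.455794
Percentage = 0.455794 * 100
= 45.6


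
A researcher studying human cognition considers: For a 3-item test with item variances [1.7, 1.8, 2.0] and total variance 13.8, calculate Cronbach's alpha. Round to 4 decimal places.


alpha = (k/(k-1)) * (1 - sum(s_i^2)/s_total^2)
sum(item variances) = 5.5
k/(k-1) = 3/2 = 1.5
1 - 5.5/13.8 = 1 - 0.398551 = 0.601449
alpha = 1.5 * 0.601449
= 0.9022


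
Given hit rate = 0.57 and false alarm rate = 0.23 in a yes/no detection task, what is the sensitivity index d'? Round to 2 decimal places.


d' = z(HR) - z(FAR)
z(0.57) = 0.1764
z(0.23) = -0.7388
d' = 0.1764 - -0.7388
= 0.92


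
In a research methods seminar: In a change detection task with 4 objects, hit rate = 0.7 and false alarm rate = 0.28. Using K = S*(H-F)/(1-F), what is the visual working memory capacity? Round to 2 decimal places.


K = S * (H - F) / (1 - F)
H - F = 0.42
1 - F = 0.72
K = 4 * 0.42 / 0.72
= 2.33


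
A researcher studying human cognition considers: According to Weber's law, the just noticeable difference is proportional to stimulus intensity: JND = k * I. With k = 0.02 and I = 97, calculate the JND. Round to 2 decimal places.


JND = k * I
JND = 0.02 * 97
= 1.94


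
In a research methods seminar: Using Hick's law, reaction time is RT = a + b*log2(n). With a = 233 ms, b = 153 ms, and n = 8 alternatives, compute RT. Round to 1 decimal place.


RT = 233 + 153 * log2(8)
log2(8) = 3.0
RT = 233 + 153 * 3.0
= 233 + 459.0
= 692.0 ms


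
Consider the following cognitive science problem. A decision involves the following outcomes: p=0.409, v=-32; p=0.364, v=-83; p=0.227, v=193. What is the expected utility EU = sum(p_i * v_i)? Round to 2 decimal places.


EU = sum(p_i * v_i)
0.409 * -32 = -13.088
0.364 * -83 = -30.212
0.227 * 193 = 43.811
EU = -13.088 + -30.212 + 43.811
= 0.51


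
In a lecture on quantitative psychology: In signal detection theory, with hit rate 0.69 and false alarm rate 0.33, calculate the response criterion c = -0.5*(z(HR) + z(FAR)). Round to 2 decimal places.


c = -0.5 * (z(HR) + z(FAR))
z(0.69) = 0.4959
z(0.33) = -0.4399
c = -0.5 * (0.4959 + -0.4399)
= -0.5 * 0.056
= -0.03


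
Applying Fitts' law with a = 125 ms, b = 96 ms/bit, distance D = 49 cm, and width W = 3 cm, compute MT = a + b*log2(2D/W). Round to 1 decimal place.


MT = 125 + 96 * log2(2*49/3)
2D/W = 32.666667
log2(32.666667) = 5.0297
MT = 125 + 96 * 5.0297
= 607.9 ms


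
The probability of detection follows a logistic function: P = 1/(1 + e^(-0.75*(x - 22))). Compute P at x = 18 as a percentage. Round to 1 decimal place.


P(x) = 1/(1 + e^(-0.75*(18 - 22)))
Exponent = -0.75 * -4 = 3.0
e^(3.0) = 20.085537
P = 1/(1 + 20.085537) = 0.047426
Percentage = 4.7


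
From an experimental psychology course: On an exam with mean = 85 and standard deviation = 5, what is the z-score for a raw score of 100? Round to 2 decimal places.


z = (X - mu) / sigma
= (100 - 85) / 5
= 15 / 5
= 3.00


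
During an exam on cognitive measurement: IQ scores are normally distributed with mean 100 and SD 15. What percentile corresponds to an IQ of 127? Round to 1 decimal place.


z = (IQ - mean) / SD
z = (127 - 100) / 15 = 1.8
Percentile = Phi(1.8) * 100
Phi(1.8) = 0.96407
= 96.4


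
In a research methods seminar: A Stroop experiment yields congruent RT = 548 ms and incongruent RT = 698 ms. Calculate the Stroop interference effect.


Stroop effect = RT(incongruent) - RT(congruent)
= 698 - 548
= 150 ms


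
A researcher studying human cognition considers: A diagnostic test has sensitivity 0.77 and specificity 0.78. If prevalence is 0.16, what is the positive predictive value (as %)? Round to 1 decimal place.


PPV = (sens * prev) / (sens * prev + (1-spec) * (1-prev))
Numerator = 0.77 * 0.16 = 0.1232
P(positive and no disease) = (1 - spec) * (1 - prev) = (1 - 0.78) * (1 - 0.16) = 0.1848
Denominator = 0.1232 + 0.1848 = 0.308
PPV = 0.1232 / 0.308 = 0.4
As percentage = 40.0


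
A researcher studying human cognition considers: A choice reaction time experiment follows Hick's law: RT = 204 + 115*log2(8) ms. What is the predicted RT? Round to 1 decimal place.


RT = 204 + 115 * log2(8)
log2(8) = 3.0
RT = 204 + 115 * 3.0
= 204 + 345.0
= 549.0 ms


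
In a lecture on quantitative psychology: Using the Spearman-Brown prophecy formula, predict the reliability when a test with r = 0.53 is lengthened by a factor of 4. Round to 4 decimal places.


r_new = n*r / (1 + (n-1)*r)
Numerator = 4 * 0.53 = 2.12
Denominator = 1 + 3 * 0.53 = 2.59
r_new = 2.12 / 2.59
= 0.8185


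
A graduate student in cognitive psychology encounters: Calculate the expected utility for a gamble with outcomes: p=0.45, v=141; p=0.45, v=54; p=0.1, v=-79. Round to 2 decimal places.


EU = sum(p_i * v_i)
0.45 * 141 = 63.45
0.45 * 54 = 24.3
0.1 * -79 = -7.9
EU = 63.45 + 24.3 + -7.9
= 79.85


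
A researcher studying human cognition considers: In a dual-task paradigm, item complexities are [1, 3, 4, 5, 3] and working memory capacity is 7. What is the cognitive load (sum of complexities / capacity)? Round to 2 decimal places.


Total complexity = 1 + 3 + 4 + 5 + 3 = 16
Load = total / capacity = 16 / 7
= 2.29


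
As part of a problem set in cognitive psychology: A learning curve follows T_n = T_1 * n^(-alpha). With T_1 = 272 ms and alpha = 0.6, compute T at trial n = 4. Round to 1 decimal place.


T_n = 272 * 4^(-0.6)
4^(-0.6) = 0.435275
T_n = 272 * 0.435275
= 118.4 ms


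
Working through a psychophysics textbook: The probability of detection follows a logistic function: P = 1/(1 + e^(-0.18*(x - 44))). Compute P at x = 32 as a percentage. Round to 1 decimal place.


P(x) = 1/(1 + e^(-0.18*(32 - 44)))
Exponent = -0.18 * -12 = 2.16
e^(2.16) = 8.671138
P = 1/(1 + 8.671138) = 0.1034
Percentage = 10.3


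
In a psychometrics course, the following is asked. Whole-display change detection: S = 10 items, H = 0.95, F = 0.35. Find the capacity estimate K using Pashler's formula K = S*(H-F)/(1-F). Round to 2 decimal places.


K = S * (H - F) / (1 - F)
H - F = 0.6
1 - F = 0.65
K = 10 * 0.6 / 0.65
= 9.23


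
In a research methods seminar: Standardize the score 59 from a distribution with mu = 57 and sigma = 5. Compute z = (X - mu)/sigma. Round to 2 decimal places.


z = (X - mu) / sigma
= (59 - 57) / 5
= 2 / 5
= 0.40


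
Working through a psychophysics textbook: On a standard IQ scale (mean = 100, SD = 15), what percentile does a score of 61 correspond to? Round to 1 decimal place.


z = (IQ - mean) / SD
z = (61 - 100) / 15 = -2.6
Percentile = Phi(-2.6) * 100
Phi(-2.6) = 0.004661
= 0.5


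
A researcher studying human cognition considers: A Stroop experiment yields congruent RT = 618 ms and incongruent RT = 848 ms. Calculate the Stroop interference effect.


Stroop effect = RT(incongruent) - RT(congruent)
= 848 - 618
= 230 ms


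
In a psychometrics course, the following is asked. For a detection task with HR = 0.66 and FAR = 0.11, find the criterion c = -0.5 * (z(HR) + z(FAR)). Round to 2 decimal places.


c = -0.5 * (z(HR) + z(FAR))
z(0.66) = 0.4125
z(0.11) = -1.2265
c = -0.5 * (0.4125 + -1.2265)
= -0.5 * -0.814
= 0.41


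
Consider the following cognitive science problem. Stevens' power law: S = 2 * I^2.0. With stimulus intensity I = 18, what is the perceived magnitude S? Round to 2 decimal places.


S = 2 * 18^2.0
18^2.0 = 324.0
S = 2 * 324.0
= 648.00


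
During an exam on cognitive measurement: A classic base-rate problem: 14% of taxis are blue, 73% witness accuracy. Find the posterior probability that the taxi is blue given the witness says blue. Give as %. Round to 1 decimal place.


P(blue | says blue) = P(says blue | blue)*P(blue) / [P(says blue | blue)*P(blue) + P(says blue | not blue)*P(not blue)]
Numerator = 0.73 * 0.14 = 0.1022
False identification = 0.27 * 0.86 = 0.2322
P = 0.1022 / (0.1022 + 0.2322)
= 0.1022 / 0.3344
As percentage = 30.6


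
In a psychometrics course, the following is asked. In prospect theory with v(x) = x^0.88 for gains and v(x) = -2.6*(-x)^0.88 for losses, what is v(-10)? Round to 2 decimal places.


Since x = -10 < 0, use v(x) = -lambda*(-x)^alpha
(-x) = 10
10^0.88 = 7.5858
v(-10) = -2.6 * 7.5858
= -19.72
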